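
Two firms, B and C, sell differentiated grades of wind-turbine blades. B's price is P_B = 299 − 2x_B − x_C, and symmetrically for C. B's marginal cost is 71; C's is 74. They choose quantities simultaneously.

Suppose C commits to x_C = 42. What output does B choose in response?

46.5

Firm B's profit: π = x_B(299 − 2x_B − x_C) − 71x_B.
∂π/∂x_B = 228 − 4x_B − x_C = 0 ⇒ x_B = 57 − 0.25x_C.
At x_C = 42: x_B = 57 − 0.25·42 = 46.5.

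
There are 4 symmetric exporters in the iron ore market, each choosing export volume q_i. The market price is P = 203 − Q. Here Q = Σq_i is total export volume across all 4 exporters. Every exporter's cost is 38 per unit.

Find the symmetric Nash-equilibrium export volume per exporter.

33

A representative exporter's profit is π_i = q_i(203 − Q) − 38q_i, with Q = q_i + Σ_{j≠i} q_j.
First-order condition: 165 − 2q_i − Σ_{j≠i} q_j = 0.
Imposing symmetry (q_j = q for all j) turns Σ_{j≠i} q_j into 3q, so 165 = 5q and q = 33.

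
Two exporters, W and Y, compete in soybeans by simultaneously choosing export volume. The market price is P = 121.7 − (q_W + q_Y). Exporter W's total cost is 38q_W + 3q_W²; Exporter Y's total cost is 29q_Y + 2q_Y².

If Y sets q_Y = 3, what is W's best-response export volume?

10.0875

Exporter W's profit: π = q_W(121.7 − (q_W + q_Y)) − 38q_W − 3q_W².
∂π/∂q_W = 83.7 − 8q_W − q_Y = 0, so q_W = 10.4625 − 0.125q_Y.
At q_Y = 3: q_W = 10.4625 − 0.125·3 = 10.0875.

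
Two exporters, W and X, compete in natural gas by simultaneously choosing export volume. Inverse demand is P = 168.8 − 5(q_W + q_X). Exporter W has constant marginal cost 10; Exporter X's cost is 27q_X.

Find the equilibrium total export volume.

20.04

Exporter W's profit: π = q_W(168.8 − 5(q_W + q_X)) − 10q_W.
∂π/∂q_W = 158.8 − 10q_W − 5q_X = 0, so q_W = 15.88 − 0.5q_X.
By the same steps for X: q_X = 14.18 − 0.5q_W.
Substituting the second reaction function into the first: q_W = 15.88 − 0.5(14.18 − 0.5q_W), which gives 0.75q_W = 8.79 ⇒ q_W = 11.72.
Then q_X = 14.18 − 0.5·11.72 = 8.32.
Total export volume: 11.72 + 8.32 = 20.04.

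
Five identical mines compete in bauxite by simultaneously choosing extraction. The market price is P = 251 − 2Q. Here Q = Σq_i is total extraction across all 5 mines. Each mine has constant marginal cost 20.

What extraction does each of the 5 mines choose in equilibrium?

A representative mine's profit is π_i = q_i(251 − 2Q) − 20q_i, with Q = q_i + Σ_{j≠i} q_j.
First-order condition: 231 − 4q_i − 2Σ_{j≠i} q_j = 0.
Imposing symmetry (q_j = q for all j) turns Σ_{j≠i} q_j into 4q, so 231 = 12q and q = 19.25.

19.25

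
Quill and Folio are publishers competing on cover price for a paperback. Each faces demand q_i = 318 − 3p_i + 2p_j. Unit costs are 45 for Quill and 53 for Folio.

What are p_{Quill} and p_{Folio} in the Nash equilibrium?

114.75, 117.75

Quill's profit: π = (p_{Quill} − 45)(318 − 3p_{Quill} + 2p_{Folio}).
∂π/∂p_{Quill} = 453 − 6p_{Quill} + 2p_{Folio} = 0 ⇒ p_{Quill} = 75.5 + (1/3)p_{Folio}.
Similarly p_{Folio} = 79.5 + (1/3)p_{Quill}.
Substituting the second reaction function into the first: p_{Quill} = 75.5 + (1/3)(79.5 + (1/3)p_{Quill}), which gives (8/9)p_{Quill} = 102 ⇒ p_{Quill} = 114.75.
Then p_{Folio} = 79.5 + (1/3)·114.75 = 117.75.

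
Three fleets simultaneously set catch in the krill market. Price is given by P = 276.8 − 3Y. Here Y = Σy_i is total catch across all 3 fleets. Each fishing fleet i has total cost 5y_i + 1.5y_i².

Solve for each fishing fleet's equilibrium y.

18.12

A representative fishing fleet's profit is π_i = y_i(276.8 − 3Y) − 5y_i − 1.5y_i², with Y = y_i + Σ_{j≠i} y_j.
First-order condition: 271.8 − 9y_i − 3Σ_{j≠i} y_j = 0.
With identical fishing fleets, set every y_j = y: then 271.8 − 9y − 6y = 0, i.e. y = 271.8/15 = 18.12.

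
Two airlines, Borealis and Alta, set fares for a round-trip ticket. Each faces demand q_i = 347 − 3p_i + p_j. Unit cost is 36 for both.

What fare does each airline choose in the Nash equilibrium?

Borealis's profit: π = (p_{Borealis} − 36)(347 − 3p_{Borealis} + p_{Alta}).
∂π/∂p_{Borealis} = 455 − 6p_{Borealis} + p_{Alta} = 0 ⇒ p_{Borealis} = 455/6 + (1/6)p_{Alta}.
The game is symmetric, so in equilibrium p_{Alta} = p_{Borealis}: the reaction function gives (5/6)p_{Borealis} = 455/6, hence p_{Borealis} = 91.

91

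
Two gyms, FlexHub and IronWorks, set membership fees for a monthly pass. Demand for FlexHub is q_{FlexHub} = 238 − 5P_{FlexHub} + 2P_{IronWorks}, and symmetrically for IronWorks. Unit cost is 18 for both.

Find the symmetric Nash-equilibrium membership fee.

FlexHub's profit: π = (P_{FlexHub} − 18)(238 − 5P_{FlexHub} + 2P_{IronWorks}).
∂π/∂P_{FlexHub} = 328 − 10P_{FlexHub} + 2P_{IronWorks} = 0 ⇒ P_{FlexHub} = 32.8 + 0.2P_{IronWorks}.
The game is symmetric, so in equilibrium P_{IronWorks} = P_{FlexHub}: the reaction function gives 0.8P_{FlexHub} = 32.8, hence P_{FlexHub} = 41.

41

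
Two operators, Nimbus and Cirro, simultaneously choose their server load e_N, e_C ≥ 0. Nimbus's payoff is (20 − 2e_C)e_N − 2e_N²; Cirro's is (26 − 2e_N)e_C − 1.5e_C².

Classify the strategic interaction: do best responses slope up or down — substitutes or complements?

Expanding Nimbus's payoff: 20e_N − 2e_Ce_N − 2e_N².
∂π/∂e_N = 20 − 2e_C − 4e_N = 0, so e_N = 5 − 0.5e_C.
The best-response slope de_N/de_C = −0.5 < 0: the reaction function is downward-sloping, so the choices are strategic substitutes.

strategic substitutes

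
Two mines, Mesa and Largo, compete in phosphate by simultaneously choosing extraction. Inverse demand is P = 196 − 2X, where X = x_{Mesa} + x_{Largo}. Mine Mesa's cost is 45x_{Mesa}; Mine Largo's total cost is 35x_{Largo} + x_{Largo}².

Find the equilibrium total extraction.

46.3

Mine Mesa's profit: π = x_{Mesa}(196 − 2(x_{Mesa} + x_{Largo})) − 45x_{Mesa}.
∂π/∂x_{Mesa} = 151 − 4x_{Mesa} − 2x_{Largo} = 0, so x_{Mesa} = 37.75 − 0.5x_{Largo}.
For Largo: ∂π/∂x_{Largo} = 161 − 6x_{Largo} − 2x_{Mesa} = 0 ⇒ x_{Largo} = 161/6 − (1/3)x_{Mesa}.
Plugging x_{Largo} into Mesa's best response: x_{Mesa} = 37.75 − 0.5(161/6 − (1/3)x_{Mesa}) ⇒ (5/6)x_{Mesa} = 73/3, so x_{Mesa} = 29.2.
Then x_{Largo} = 161/6 − (1/3)·29.2 = 17.1.
Total extraction: 29.2 + 17.1 = 46.3.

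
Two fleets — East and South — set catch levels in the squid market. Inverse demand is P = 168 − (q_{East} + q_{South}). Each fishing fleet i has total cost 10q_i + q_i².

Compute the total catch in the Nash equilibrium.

Fishing fleet East's profit: π = q_{East}(168 − (q_{East} + q_{South})) − 10q_{East} − q_{East}².
∂π/∂q_{East} = 158 − 4q_{East} − q_{South} = 0, so q_{East} = 39.5 − 0.25q_{South}.
Setting q_{East} = q_{South} in the reaction function: q_{East} = 39.5 − 0.25q_{East}, so q_{East} = 39.5 / 1.25 = 31.6.
Total catch: 31.6 + 31.6 = 63.2.

63.2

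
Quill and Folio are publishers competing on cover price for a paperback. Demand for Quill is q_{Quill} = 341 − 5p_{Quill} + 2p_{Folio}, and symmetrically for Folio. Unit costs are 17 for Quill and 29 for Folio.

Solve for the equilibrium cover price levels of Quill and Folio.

Quill's profit: π = (p_{Quill} − 17)(341 − 5p_{Quill} + 2p_{Folio}).
∂π/∂p_{Quill} = 426 − 10p_{Quill} + 2p_{Folio} = 0 ⇒ p_{Quill} = 42.6 + 0.2p_{Folio}.
Similarly p_{Folio} = 48.6 + 0.2p_{Quill}.
Plugging p_{Folio} into Quill's best response: p_{Quill} = 42.6 + 0.2(48.6 + 0.2p_{Quill}) ⇒ 0.96p_{Quill} = 52.32, so p_{Quill} = 54.5.
Then p_{Folio} = 48.6 + 0.2·54.5 = 59.5.

54.5, 59.5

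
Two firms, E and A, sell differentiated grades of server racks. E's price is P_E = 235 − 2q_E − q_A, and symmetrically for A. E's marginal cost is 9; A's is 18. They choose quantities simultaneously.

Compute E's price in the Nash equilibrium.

Firm E's profit: π = q_E(235 − 2q_E − q_A) − 9q_E.
∂π/∂q_E = 226 − 4q_E − q_A = 0 ⇒ q_E = 56.5 − 0.25q_A.
Similarly q_A = 54.25 − 0.25q_E.
Plugging q_A into E's best response: q_E = 56.5 − 0.25(54.25 − 0.25q_E) ⇒ 0.9375q_E = 42.9375, so q_E = 45.8.
Then q_A = 54.25 − 0.25·45.8 = 42.8.
P_E = 235 − 2·45.8 − 42.8 = 100.6.

100.6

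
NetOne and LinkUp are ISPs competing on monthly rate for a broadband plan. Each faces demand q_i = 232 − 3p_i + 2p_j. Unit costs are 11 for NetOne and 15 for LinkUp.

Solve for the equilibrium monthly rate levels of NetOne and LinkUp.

NetOne's profit: π = (p_{NetOne} − 11)(232 − 3p_{NetOne} + 2p_{LinkUp}).
∂π/∂p_{NetOne} = 265 − 6p_{NetOne} + 2p_{LinkUp} = 0 ⇒ p_{NetOne} = 265/6 + (1/3)p_{LinkUp}.
Similarly p_{LinkUp} = 277/6 + (1/3)p_{NetOne}.
Plugging p_{LinkUp} into NetOne's best response: p_{NetOne} = 265/6 + (1/3)(277/6 + (1/3)p_{NetOne}) ⇒ (8/9)p_{NetOne} = 536/9, so p_{NetOne} = 67.
Then p_{LinkUp} = 277/6 + (1/3)·67 = 68.5.

67, 68.5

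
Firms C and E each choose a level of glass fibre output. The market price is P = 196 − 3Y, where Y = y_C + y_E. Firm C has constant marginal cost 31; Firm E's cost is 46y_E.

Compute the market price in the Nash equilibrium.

Firm C's profit: π = y_C(196 − 3(y_C + y_E)) − 31y_C.
∂π/∂y_C = 165 − 6y_C − 3y_E = 0, so y_C = 27.5 − 0.5y_E.
By the same steps for E: y_E = 25 − 0.5y_C.
Substituting the second reaction function into the first: y_C = 27.5 − 0.5(25 − 0.5y_C), which gives 0.75y_C = 15 ⇒ y_C = 20.
Then y_E = 25 − 0.5·20 = 15.
Equilibrium price: P = 196 − 3·35 = 91.

91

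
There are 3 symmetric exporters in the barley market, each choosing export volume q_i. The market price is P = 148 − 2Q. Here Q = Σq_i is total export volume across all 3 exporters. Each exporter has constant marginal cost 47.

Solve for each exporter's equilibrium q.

12.625

A representative exporter's profit is π_i = q_i(148 − 2Q) − 47q_i, with Q = q_i + Σ_{j≠i} q_j.
First-order condition: 101 − 4q_i − 2Σ_{j≠i} q_j = 0.
In a symmetric equilibrium every exporter chooses the same q, so Σ_{j≠i} q_j = 2q. The condition becomes 101 − 8q = 0, giving q = 101/8 = 12.625.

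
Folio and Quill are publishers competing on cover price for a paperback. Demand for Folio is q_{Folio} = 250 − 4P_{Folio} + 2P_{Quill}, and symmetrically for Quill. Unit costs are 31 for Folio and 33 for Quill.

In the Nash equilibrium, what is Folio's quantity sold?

Folio's profit: π = (P_{Folio} − 31)(250 − 4P_{Folio} + 2P_{Quill}).
∂π/∂P_{Folio} = 374 − 8P_{Folio} + 2P_{Quill} = 0 ⇒ P_{Folio} = 46.75 + 0.25P_{Quill}.
Similarly P_{Quill} = 47.75 + 0.25P_{Folio}.
Plugging P_{Quill} into Folio's best response: P_{Folio} = 46.75 + 0.25(47.75 + 0.25P_{Folio}) ⇒ 0.9375P_{Folio} = 58.6875, so P_{Folio} = 62.6.
Then P_{Quill} = 47.75 + 0.25·62.6 = 63.4.
q_{Folio} = 250 − 4·62.6 + 2·63.4 = 126.4.

126.4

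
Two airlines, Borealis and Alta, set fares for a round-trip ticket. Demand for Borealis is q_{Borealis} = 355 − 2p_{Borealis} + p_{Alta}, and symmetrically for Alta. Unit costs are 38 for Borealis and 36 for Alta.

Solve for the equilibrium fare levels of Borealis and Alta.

Borealis's profit: π = (p_{Borealis} − 38)(355 − 2p_{Borealis} + p_{Alta}).
∂π/∂p_{Borealis} = 431 − 4p_{Borealis} + p_{Alta} = 0 ⇒ p_{Borealis} = 107.75 + 0.25p_{Alta}.
Similarly p_{Alta} = 106.75 + 0.25p_{Borealis}.
Plugging p_{Alta} into Borealis's best response: p_{Borealis} = 107.75 + 0.25(106.75 + 0.25p_{Borealis}) ⇒ 0.9375p_{Borealis} = 134.4375, so p_{Borealis} = 143.4.
Then p_{Alta} = 106.75 + 0.25·143.4 = 142.6.

143.4, 142.6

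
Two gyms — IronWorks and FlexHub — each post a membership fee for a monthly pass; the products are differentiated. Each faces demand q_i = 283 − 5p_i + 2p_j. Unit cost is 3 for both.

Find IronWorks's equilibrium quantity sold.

171.25

IronWorks's profit: π = (p_{IronWorks} − 3)(283 − 5p_{IronWorks} + 2p_{FlexHub}).
∂π/∂p_{IronWorks} = 298 − 10p_{IronWorks} + 2p_{FlexHub} = 0 ⇒ p_{IronWorks} = 29.8 + 0.2p_{FlexHub}.
Setting p_{IronWorks} = p_{FlexHub} in the reaction function: p_{IronWorks} = 29.8 + 0.2p_{IronWorks}, so p_{IronWorks} = 29.8 / 0.8 = 37.25.
q_{IronWorks} = 283 − 5·37.25 + 2·37.25 = 171.25.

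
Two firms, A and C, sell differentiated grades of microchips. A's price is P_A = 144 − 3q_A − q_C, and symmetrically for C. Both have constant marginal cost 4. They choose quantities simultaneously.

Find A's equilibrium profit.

Firm A's profit: π = q_A(144 − 3q_A − q_C) − 4q_A.
∂π/∂q_A = 140 − 6q_A − q_C = 0 ⇒ q_A = 70/3 − (1/6)q_C.
Setting q_A = q_C in the reaction function: q_A = 70/3 − (1/6)q_A, so q_A = (70/3) / (7/6) = 20.
P_A = 144 − 3·20 − 20 = 64.
Profit = (64 − 4)·20 = 1200.

1200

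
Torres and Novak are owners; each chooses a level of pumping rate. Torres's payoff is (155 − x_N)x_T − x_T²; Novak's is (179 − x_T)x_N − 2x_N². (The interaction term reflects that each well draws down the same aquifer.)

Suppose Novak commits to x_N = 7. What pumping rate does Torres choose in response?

Expanding Torres's payoff: 155x_T − x_Nx_T − x_T².
∂π/∂x_T = 155 − x_N − 2x_T = 0, so x_T = 77.5 − 0.5x_N.
At x_N = 7: x_T = 77.5 − 0.5·7 = 74.

74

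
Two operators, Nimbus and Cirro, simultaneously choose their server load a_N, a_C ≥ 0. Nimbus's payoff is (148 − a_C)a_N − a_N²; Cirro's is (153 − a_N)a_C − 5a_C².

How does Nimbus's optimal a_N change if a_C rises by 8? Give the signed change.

Expanding Nimbus's payoff: 148a_N − a_Ca_N − a_N².
∂π/∂a_N = 148 − a_C − 2a_N = 0, so a_N = 74 − 0.5a_C.
The reaction-function slope is −0.5, so an 8-unit rise in a_C moves a_N by −0.5 × 8 = −4. Nimbus's best response falls — the actions are strategic substitutes.

-4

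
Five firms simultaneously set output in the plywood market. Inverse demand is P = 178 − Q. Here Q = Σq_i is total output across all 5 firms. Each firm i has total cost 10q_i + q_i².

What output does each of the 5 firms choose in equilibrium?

A representative firm's profit is π_i = q_i(178 − Q) − 10q_i − q_i², with Q = q_i + Σ_{j≠i} q_j.
First-order condition: 168 − 4q_i − Σ_{j≠i} q_j = 0.
Imposing symmetry (q_j = q for all j) turns Σ_{j≠i} q_j into 4q, so 168 = 8q and q = 21.

21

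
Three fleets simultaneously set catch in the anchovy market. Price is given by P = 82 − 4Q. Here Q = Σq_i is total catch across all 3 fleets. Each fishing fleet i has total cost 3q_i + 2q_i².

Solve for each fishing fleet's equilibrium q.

3.95

A representative fishing fleet's profit is π_i = q_i(82 − 4Q) − 3q_i − 2q_i², with Q = q_i + Σ_{j≠i} q_j.
First-order condition: 79 − 12q_i − 4Σ_{j≠i} q_j = 0.
In a symmetric equilibrium every fishing fleet chooses the same q, so Σ_{j≠i} q_j = 2q. The condition becomes 79 − 20q = 0, giving q = 79/20 = 3.95.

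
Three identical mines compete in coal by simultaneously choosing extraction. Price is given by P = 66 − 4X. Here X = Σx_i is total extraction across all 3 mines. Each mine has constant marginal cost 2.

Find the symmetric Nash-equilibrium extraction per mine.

A representative mine's profit is π_i = x_i(66 − 4X) − 2x_i, with X = x_i + Σ_{j≠i} x_j.
First-order condition: 64 − 8x_i − 4Σ_{j≠i} x_j = 0.
In a symmetric equilibrium every mine chooses the same x, so Σ_{j≠i} x_j = 2x. The condition becomes 64 − 16x = 0, giving x = 64/16 = 4.

4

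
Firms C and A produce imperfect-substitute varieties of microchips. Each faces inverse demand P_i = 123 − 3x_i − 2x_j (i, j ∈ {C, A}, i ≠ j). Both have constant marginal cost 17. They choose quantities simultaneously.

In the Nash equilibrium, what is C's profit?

Firm C's profit: π = x_C(123 − 3x_C − 2x_A) − 17x_C.
∂π/∂x_C = 106 − 6x_C − 2x_A = 0 ⇒ x_C = 53/3 − (1/3)x_A.
The game is symmetric, so in equilibrium x_A = x_C: the reaction function gives (4/3)x_C = 53/3, hence x_C = 13.25.
P_C = 123 − 3·13.25 − 2·13.25 = 56.75.
Profit = (56.75 − 17)·13.25 = 526.6875.

526.6875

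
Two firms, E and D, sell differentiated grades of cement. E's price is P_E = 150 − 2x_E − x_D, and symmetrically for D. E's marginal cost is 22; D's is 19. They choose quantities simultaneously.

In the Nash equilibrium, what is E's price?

Firm E's profit: π = x_E(150 − 2x_E − x_D) − 22x_E.
∂π/∂x_E = 128 − 4x_E − x_D = 0 ⇒ x_E = 32 − 0.25x_D.
Similarly x_D = 32.75 − 0.25x_E.
Substituting the second reaction function into the first: x_E = 32 − 0.25(32.75 − 0.25x_E), which gives 0.9375x_E = 23.8125 ⇒ x_E = 25.4.
Then x_D = 32.75 − 0.25·25.4 = 26.4.
P_E = 150 − 2·25.4 − 26.4 = 72.8.

72.8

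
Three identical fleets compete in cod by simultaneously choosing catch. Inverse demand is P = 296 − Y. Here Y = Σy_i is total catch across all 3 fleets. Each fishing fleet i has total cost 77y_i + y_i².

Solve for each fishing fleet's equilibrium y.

36.5

A representative fishing fleet's profit is π_i = y_i(296 − Y) − 77y_i − y_i², with Y = y_i + Σ_{j≠i} y_j.
First-order condition: 219 − 4y_i − Σ_{j≠i} y_j = 0.
Imposing symmetry (y_j = y for all j) turns Σ_{j≠i} y_j into 2y, so 219 = 6y and y = 36.5.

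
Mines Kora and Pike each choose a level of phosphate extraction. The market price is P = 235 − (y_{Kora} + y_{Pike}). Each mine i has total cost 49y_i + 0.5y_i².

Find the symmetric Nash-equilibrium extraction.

Mine Kora's profit: π = y_{Kora}(235 − (y_{Kora} + y_{Pike})) − 49y_{Kora} − 0.5y_{Kora}².
∂π/∂y_{Kora} = 186 − 3y_{Kora} − y_{Pike} = 0, so y_{Kora} = 62 − (1/3)y_{Pike}.
By symmetry y_{Pike} = y_{Kora}; substituting into the reaction function, (4/3)y_{Kora} = 62 and y_{Kora} = 46.5.

46.5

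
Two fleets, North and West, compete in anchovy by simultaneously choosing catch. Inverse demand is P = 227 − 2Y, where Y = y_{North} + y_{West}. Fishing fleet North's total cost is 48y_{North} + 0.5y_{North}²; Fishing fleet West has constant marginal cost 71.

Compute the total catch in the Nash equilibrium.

Fishing fleet North's profit: π = y_{North}(227 − 2(y_{North} + y_{West})) − 48y_{North} − 0.5y_{North}².
∂π/∂y_{North} = 179 − 5y_{North} − 2y_{West} = 0, so y_{North} = 35.8 − 0.4y_{West}.
For West: ∂π/∂y_{West} = 156 − 4y_{West} − 2y_{North} = 0 ⇒ y_{West} = 39 − 0.5y_{North}.
Substituting the second reaction function into the first: y_{North} = 35.8 − 0.4(39 − 0.5y_{North}), which gives 0.8y_{North} = 20.2 ⇒ y_{North} = 25.25.
Then y_{West} = 39 − 0.5·25.25 = 26.375.
Total catch: 25.25 + 26.375 = 51.625.

51.625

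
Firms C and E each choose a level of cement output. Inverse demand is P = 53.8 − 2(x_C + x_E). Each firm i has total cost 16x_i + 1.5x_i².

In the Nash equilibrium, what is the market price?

Firm C's profit: π = x_C(53.8 − 2(x_C + x_E)) − 16x_C − 1.5x_C².
∂π/∂x_C = 37.8 − 7x_C − 2x_E = 0, so x_C = 5.4 − (2/7)x_E.
The game is symmetric, so in equilibrium x_E = x_C: the reaction function gives (9/7)x_C = 5.4, hence x_C = 4.2.
Equilibrium price: P = 53.8 − 2·8.4 = 37.

37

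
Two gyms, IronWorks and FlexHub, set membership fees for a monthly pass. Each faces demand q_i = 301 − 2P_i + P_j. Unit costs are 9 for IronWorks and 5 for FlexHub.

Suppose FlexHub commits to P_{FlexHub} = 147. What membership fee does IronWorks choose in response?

IronWorks's profit: π = (P_{IronWorks} − 9)(301 − 2P_{IronWorks} + P_{FlexHub}).
∂π/∂P_{IronWorks} = 319 − 4P_{IronWorks} + P_{FlexHub} = 0 ⇒ P_{IronWorks} = 79.75 + 0.25P_{FlexHub}.
At P_{FlexHub} = 147: P_{IronWorks} = 79.75 + 0.25·147 = 116.5.

116.5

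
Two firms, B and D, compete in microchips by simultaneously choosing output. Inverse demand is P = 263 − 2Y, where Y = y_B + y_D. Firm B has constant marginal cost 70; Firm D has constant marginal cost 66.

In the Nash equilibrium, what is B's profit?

1984.5

Firm B's profit: π = y_B(263 − 2(y_B + y_D)) − 70y_B.
∂π/∂y_B = 193 − 4y_B − 2y_D = 0, so y_B = 48.25 − 0.5y_D.
By the same steps for D: y_D = 49.25 − 0.5y_B.
Solving the two reaction functions simultaneously: (1 − (−0.5)(−0.5))y_B = 48.25 − 0.5·49.25, so 0.75y_B = 23.625 and y_B = 31.5.
Then y_D = 49.25 − 0.5·31.5 = 33.5.
Price P = 263 − 2·65 = 133.
B's profit: (133 − 70)·31.5 = 1984.5.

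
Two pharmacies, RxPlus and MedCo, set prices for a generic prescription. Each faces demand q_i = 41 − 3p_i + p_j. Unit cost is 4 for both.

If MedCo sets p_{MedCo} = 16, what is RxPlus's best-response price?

11.5

RxPlus's profit: π = (p_{RxPlus} − 4)(41 − 3p_{RxPlus} + p_{MedCo}).
∂π/∂p_{RxPlus} = 53 − 6p_{RxPlus} + p_{MedCo} = 0 ⇒ p_{RxPlus} = 53/6 + (1/6)p_{MedCo}.
At p_{MedCo} = 16: p_{RxPlus} = 53/6 + (1/6)·16 = 11.5.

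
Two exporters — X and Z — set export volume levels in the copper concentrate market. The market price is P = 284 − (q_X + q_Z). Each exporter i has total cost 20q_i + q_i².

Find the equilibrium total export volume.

Exporter X's profit: π = q_X(284 − (q_X + q_Z)) − 20q_X − q_X².
∂π/∂q_X = 264 − 4q_X − q_Z = 0, so q_X = 66 − 0.25q_Z.
By symmetry q_Z = q_X; substituting into the reaction function, 1.25q_X = 66 and q_X = 52.8.
Total export volume: 52.8 + 52.8 = 105.6.

105.6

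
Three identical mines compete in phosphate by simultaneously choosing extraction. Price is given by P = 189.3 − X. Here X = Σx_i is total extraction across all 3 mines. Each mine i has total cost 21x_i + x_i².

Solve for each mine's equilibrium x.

A representative mine's profit is π_i = x_i(189.3 − X) − 21x_i − x_i², with X = x_i + Σ_{j≠i} x_j.
First-order condition: 168.3 − 4x_i − Σ_{j≠i} x_j = 0.
With identical mines, set every x_j = x: then 168.3 − 4x − 2x = 0, i.e. x = 168.3/6 = 28.05.

28.05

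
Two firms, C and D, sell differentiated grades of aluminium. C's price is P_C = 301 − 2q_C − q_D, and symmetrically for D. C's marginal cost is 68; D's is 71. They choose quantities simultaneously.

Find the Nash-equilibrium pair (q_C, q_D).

46.8, 45.8

Firm C's profit: π = q_C(301 − 2q_C − q_D) − 68q_C.
∂π/∂q_C = 233 − 4q_C − q_D = 0 ⇒ q_C = 58.25 − 0.25q_D.
Similarly q_D = 57.5 − 0.25q_C.
Substituting the second reaction function into the first: q_C = 58.25 − 0.25(57.5 − 0.25q_C), which gives 0.9375q_C = 43.875 ⇒ q_C = 46.8.
Then q_D = 57.5 − 0.25·46.8 = 45.8.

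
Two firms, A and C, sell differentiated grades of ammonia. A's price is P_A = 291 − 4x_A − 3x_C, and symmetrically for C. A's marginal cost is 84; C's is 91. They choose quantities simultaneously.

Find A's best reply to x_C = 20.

Firm A's profit: π = x_A(291 − 4x_A − 3x_C) − 84x_A.
∂π/∂x_A = 207 − 8x_A − 3x_C = 0 ⇒ x_A = 25.875 − 0.375x_C.
At x_C = 20: x_A = 25.875 − 0.375·20 = 18.375.

18.375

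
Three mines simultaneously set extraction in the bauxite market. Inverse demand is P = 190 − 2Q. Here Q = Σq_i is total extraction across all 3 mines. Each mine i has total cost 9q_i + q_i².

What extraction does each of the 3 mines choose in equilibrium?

18.1

A representative mine's profit is π_i = q_i(190 − 2Q) − 9q_i − q_i², with Q = q_i + Σ_{j≠i} q_j.
First-order condition: 181 − 6q_i − 2Σ_{j≠i} q_j = 0.
Imposing symmetry (q_j = q for all j) turns Σ_{j≠i} q_j into 2q, so 181 = 10q and q = 18.1.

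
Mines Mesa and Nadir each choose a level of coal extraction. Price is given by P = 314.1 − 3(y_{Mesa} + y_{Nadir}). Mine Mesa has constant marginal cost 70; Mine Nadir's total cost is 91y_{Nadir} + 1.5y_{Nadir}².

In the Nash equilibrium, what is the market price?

171.84

Mine Mesa's profit: π = y_{Mesa}(314.1 − 3(y_{Mesa} + y_{Nadir})) − 70y_{Mesa}.
∂π/∂y_{Mesa} = 244.1 − 6y_{Mesa} − 3y_{Nadir} = 0, so y_{Mesa} = 2441/60 − 0.5y_{Nadir}.
For Nadir: ∂π/∂y_{Nadir} = 223.1 − 9y_{Nadir} − 3y_{Mesa} = 0 ⇒ y_{Nadir} = 2231/90 − (1/3)y_{Mesa}.
Solving the two reaction functions simultaneously: (1 − (−0.5)(−1/3))y_{Mesa} = 2441/60 − 0.5·(2231/90), so (5/6)y_{Mesa} = 1273/45 and y_{Mesa} = 2546/75.
Then y_{Nadir} = 2231/90 − (1/3)·(2546/75) = 2021/150.
Equilibrium price: P = 314.1 − 3·47.42 = 171.84.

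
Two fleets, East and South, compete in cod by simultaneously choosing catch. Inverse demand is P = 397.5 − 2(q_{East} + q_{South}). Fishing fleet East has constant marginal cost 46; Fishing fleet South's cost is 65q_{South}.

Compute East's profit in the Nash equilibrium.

7626.125

Fishing fleet East's profit: π = q_{East}(397.5 − 2(q_{East} + q_{South})) − 46q_{East}.
∂π/∂q_{East} = 351.5 − 4q_{East} − 2q_{South} = 0, so q_{East} = 87.875 − 0.5q_{South}.
By the same steps for South: q_{South} = 83.125 − 0.5q_{East}.
Plugging q_{South} into East's best response: q_{East} = 87.875 − 0.5(83.125 − 0.5q_{East}) ⇒ 0.75q_{East} = 46.3125, so q_{East} = 61.75.
Then q_{South} = 83.125 − 0.5·61.75 = 52.25.
Price P = 397.5 − 2·114 = 169.5.
East's profit: (169.5 − 46)·61.75 = 7626.125.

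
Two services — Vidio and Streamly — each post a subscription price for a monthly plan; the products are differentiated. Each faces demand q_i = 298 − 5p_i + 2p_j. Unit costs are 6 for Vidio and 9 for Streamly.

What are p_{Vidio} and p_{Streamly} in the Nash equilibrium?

Vidio's profit: π = (p_{Vidio} − 6)(298 − 5p_{Vidio} + 2p_{Streamly}).
∂π/∂p_{Vidio} = 328 − 10p_{Vidio} + 2p_{Streamly} = 0 ⇒ p_{Vidio} = 32.8 + 0.2p_{Streamly}.
Similarly p_{Streamly} = 34.3 + 0.2p_{Vidio}.
Plugging p_{Streamly} into Vidio's best response: p_{Vidio} = 32.8 + 0.2(34.3 + 0.2p_{Vidio}) ⇒ 0.96p_{Vidio} = 39.66, so p_{Vidio} = 41.3125.
Then p_{Streamly} = 34.3 + 0.2·41.3125 = 42.5625.

41.3125, 42.5625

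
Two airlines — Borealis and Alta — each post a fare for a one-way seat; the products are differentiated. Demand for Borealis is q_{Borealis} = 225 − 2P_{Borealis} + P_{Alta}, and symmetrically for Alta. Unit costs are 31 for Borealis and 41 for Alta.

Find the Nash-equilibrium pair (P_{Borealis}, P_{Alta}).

97, 101

Borealis's profit: π = (P_{Borealis} − 31)(225 − 2P_{Borealis} + P_{Alta}).
∂π/∂P_{Borealis} = 287 − 4P_{Borealis} + P_{Alta} = 0 ⇒ P_{Borealis} = 71.75 + 0.25P_{Alta}.
Similarly P_{Alta} = 76.75 + 0.25P_{Borealis}.
Plugging P_{Alta} into Borealis's best response: P_{Borealis} = 71.75 + 0.25(76.75 + 0.25P_{Borealis}) ⇒ 0.9375P_{Borealis} = 90.9375, so P_{Borealis} = 97.
Then P_{Alta} = 76.75 + 0.25·97 = 101.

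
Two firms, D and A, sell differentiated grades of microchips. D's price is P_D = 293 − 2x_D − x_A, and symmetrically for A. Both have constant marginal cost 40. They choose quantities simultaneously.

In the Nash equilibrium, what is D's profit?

Firm D's profit: π = x_D(293 − 2x_D − x_A) − 40x_D.
∂π/∂x_D = 253 − 4x_D − x_A = 0 ⇒ x_D = 63.25 − 0.25x_A.
The game is symmetric, so in equilibrium x_A = x_D: the reaction function gives 1.25x_D = 63.25, hence x_D = 50.6.
P_D = 293 − 2·50.6 − 50.6 = 141.2.
Profit = (141.2 − 40)·50.6 = 5120.72.

5120.72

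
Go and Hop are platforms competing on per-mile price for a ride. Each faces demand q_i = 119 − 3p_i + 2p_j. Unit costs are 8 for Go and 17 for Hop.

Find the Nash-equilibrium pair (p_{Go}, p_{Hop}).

37.4375, 40.8125

Go's profit: π = (p_{Go} − 8)(119 − 3p_{Go} + 2p_{Hop}).
∂π/∂p_{Go} = 143 − 6p_{Go} + 2p_{Hop} = 0 ⇒ p_{Go} = 143/6 + (1/3)p_{Hop}.
Similarly p_{Hop} = 85/3 + (1/3)p_{Go}.
Substituting the second reaction function into the first: p_{Go} = 143/6 + (1/3)(85/3 + (1/3)p_{Go}), which gives (8/9)p_{Go} = 599/18 ⇒ p_{Go} = 37.4375.
Then p_{Hop} = 85/3 + (1/3)·37.4375 = 40.8125.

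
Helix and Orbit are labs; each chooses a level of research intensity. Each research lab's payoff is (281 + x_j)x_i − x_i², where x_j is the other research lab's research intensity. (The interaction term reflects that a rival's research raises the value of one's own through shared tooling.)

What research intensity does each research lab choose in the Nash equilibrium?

Helix's payoff is (281 + x_O)x_H − x_H².
∂π/∂x_H = 281 + x_O − 2x_H = 0, so x_H = 140.5 + 0.5x_O.
By symmetry x_O = x_H; substituting into the reaction function, 0.5x_H = 140.5 and x_H = 281.

281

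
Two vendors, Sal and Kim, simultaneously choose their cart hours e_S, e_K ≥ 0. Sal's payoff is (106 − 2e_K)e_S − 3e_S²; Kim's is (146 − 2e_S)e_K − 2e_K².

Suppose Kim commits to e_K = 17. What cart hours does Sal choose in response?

Expanding Sal's payoff: 106e_S − 2e_Ke_S − 3e_S².
∂π/∂e_S = 106 − 2e_K − 6e_S = 0, so e_S = 53/3 − (1/3)e_K.
At e_K = 17: e_S = 53/3 − (1/3)·17 = 12.

12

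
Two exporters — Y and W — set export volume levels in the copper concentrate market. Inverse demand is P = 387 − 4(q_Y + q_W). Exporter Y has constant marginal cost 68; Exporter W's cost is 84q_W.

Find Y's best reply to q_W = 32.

Exporter Y's profit: π = q_Y(387 − 4(q_Y + q_W)) − 68q_Y.
∂π/∂q_Y = 319 − 8q_Y − 4q_W = 0, so q_Y = 39.875 − 0.5q_W.
At q_W = 32: q_Y = 39.875 − 0.5·32 = 23.875.

23.875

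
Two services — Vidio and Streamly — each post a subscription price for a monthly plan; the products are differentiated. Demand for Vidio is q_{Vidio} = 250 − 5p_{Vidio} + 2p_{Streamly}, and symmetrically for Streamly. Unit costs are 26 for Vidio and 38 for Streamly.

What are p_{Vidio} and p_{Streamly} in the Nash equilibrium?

48.75, 53.75

Vidio's profit: π = (p_{Vidio} − 26)(250 − 5p_{Vidio} + 2p_{Streamly}).
∂π/∂p_{Vidio} = 380 − 10p_{Vidio} + 2p_{Streamly} = 0 ⇒ p_{Vidio} = 38 + 0.2p_{Streamly}.
Similarly p_{Streamly} = 44 + 0.2p_{Vidio}.
Solving the two reaction functions simultaneously: (1 − (0.2)(0.2))p_{Vidio} = 38 + 0.2·44, so 0.96p_{Vidio} = 46.8 and p_{Vidio} = 48.75.
Then p_{Streamly} = 44 + 0.2·48.75 = 53.75.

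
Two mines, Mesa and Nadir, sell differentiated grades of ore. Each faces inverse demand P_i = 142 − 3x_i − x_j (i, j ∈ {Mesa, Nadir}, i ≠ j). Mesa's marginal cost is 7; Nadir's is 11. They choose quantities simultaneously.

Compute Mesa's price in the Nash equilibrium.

Mine Mesa's profit: π = x_{Mesa}(142 − 3x_{Mesa} − x_{Nadir}) − 7x_{Mesa}.
∂π/∂x_{Mesa} = 135 − 6x_{Mesa} − x_{Nadir} = 0 ⇒ x_{Mesa} = 22.5 − (1/6)x_{Nadir}.
Similarly x_{Nadir} = 131/6 − (1/6)x_{Mesa}.
Solving the two reaction functions simultaneously: (1 − (−1/6)(−1/6))x_{Mesa} = 22.5 − (1/6)·(131/6), so (35/36)x_{Mesa} = 679/36 and x_{Mesa} = 19.4.
Then x_{Nadir} = 131/6 − (1/6)·19.4 = 18.6.
P_{Mesa} = 142 − 3·19.4 − 18.6 = 65.2.

65.2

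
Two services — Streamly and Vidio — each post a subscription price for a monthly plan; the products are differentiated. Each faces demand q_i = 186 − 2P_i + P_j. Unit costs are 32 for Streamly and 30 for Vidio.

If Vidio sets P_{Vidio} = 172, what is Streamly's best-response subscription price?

Streamly's profit: π = (P_{Streamly} − 32)(186 − 2P_{Streamly} + P_{Vidio}).
∂π/∂P_{Streamly} = 250 − 4P_{Streamly} + P_{Vidio} = 0 ⇒ P_{Streamly} = 62.5 + 0.25P_{Vidio}.
At P_{Vidio} = 172: P_{Streamly} = 62.5 + 0.25·172 = 105.5.

105.5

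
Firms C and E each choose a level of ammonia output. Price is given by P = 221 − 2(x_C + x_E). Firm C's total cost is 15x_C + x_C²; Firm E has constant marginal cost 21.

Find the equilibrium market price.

Firm C's profit: π = x_C(221 − 2(x_C + x_E)) − 15x_C − x_C².
∂π/∂x_C = 206 − 6x_C − 2x_E = 0, so x_C = 103/3 − (1/3)x_E.
For E: ∂π/∂x_E = 200 − 4x_E − 2x_C = 0 ⇒ x_E = 50 − 0.5x_C.
Plugging x_E into C's best response: x_C = 103/3 − (1/3)(50 − 0.5x_C) ⇒ (5/6)x_C = 53/3, so x_C = 21.2.
Then x_E = 50 − 0.5·21.2 = 39.4.
Equilibrium price: P = 221 − 2·60.6 = 99.8.

99.8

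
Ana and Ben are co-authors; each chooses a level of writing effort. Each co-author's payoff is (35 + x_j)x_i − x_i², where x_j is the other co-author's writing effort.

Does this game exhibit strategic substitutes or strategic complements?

Ana's payoff is (35 + x_B)x_A − x_A².
∂π/∂x_A = 35 + x_B − 2x_A = 0, so x_A = 17.5 + 0.5x_B.
The best-response slope dx_A/dx_B = 0.5 > 0: the reaction function is upward-sloping, so the choices are strategic complements.

strategic complements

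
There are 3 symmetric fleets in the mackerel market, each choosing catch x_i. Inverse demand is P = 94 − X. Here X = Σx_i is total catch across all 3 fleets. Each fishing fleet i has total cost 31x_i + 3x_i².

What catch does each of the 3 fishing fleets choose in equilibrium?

A representative fishing fleet's profit is π_i = x_i(94 − X) − 31x_i − 3x_i², with X = x_i + Σ_{j≠i} x_j.
First-order condition: 63 − 8x_i − Σ_{j≠i} x_j = 0.
In a symmetric equilibrium every fishing fleet chooses the same x, so Σ_{j≠i} x_j = 2x. The condition becomes 63 − 10x = 0, giving x = 63/10 = 6.3.

6.3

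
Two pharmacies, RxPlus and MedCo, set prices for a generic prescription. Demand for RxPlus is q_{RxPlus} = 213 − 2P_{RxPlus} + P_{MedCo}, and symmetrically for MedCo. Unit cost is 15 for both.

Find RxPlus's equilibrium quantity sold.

132

RxPlus's profit: π = (P_{RxPlus} − 15)(213 − 2P_{RxPlus} + P_{MedCo}).
∂π/∂P_{RxPlus} = 243 − 4P_{RxPlus} + P_{MedCo} = 0 ⇒ P_{RxPlus} = 60.75 + 0.25P_{MedCo}.
By symmetry P_{MedCo} = P_{RxPlus}; substituting into the reaction function, 0.75P_{RxPlus} = 60.75 and P_{RxPlus} = 81.
q_{RxPlus} = 213 − 2·81 + 81 = 132.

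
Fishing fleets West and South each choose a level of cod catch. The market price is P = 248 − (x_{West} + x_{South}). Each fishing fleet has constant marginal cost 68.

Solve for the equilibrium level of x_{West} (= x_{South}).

Fishing fleet West's profit: π = x_{West}(248 − (x_{West} + x_{South})) − 68x_{West}.
∂π/∂x_{West} = 180 − 2x_{West} − x_{South} = 0, so x_{West} = 90 − 0.5x_{South}.
Setting x_{West} = x_{South} in the reaction function: x_{West} = 90 − 0.5x_{West}, so x_{West} = 90 / 1.5 = 60.

60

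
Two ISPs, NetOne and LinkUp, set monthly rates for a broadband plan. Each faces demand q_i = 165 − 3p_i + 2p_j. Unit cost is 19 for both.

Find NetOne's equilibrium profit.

NetOne's profit: π = (p_{NetOne} − 19)(165 − 3p_{NetOne} + 2p_{LinkUp}).
∂π/∂p_{NetOne} = 222 − 6p_{NetOne} + 2p_{LinkUp} = 0 ⇒ p_{NetOne} = 37 + (1/3)p_{LinkUp}.
By symmetry p_{LinkUp} = p_{NetOne}; substituting into the reaction function, (2/3)p_{NetOne} = 37 and p_{NetOne} = 55.5.
q_{NetOne} = 165 − 3·55.5 + 2·55.5 = 109.5.
Profit = (55.5 − 19)·109.5 = 3996.75.

3996.75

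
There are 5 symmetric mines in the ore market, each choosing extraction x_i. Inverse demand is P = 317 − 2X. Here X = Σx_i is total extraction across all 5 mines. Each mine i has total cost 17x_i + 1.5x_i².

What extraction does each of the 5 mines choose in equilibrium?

20

A representative mine's profit is π_i = x_i(317 − 2X) − 17x_i − 1.5x_i², with X = x_i + Σ_{j≠i} x_j.
First-order condition: 300 − 7x_i − 2Σ_{j≠i} x_j = 0.
With identical mines, set every x_j = x: then 300 − 7x − 8x = 0, i.e. x = 300/15 = 20.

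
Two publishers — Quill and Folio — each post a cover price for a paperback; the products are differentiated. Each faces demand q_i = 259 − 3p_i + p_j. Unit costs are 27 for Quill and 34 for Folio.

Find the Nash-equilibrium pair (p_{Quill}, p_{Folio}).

68.6, 71.6

Quill's profit: π = (p_{Quill} − 27)(259 − 3p_{Quill} + p_{Folio}).
∂π/∂p_{Quill} = 340 − 6p_{Quill} + p_{Folio} = 0 ⇒ p_{Quill} = 170/3 + (1/6)p_{Folio}.
Similarly p_{Folio} = 361/6 + (1/6)p_{Quill}.
Solving the two reaction functions simultaneously: (1 − (1/6)(1/6))p_{Quill} = 170/3 + (1/6)·(361/6), so (35/36)p_{Quill} = 2401/36 and p_{Quill} = 68.6.
Then p_{Folio} = 361/6 + (1/6)·68.6 = 71.6.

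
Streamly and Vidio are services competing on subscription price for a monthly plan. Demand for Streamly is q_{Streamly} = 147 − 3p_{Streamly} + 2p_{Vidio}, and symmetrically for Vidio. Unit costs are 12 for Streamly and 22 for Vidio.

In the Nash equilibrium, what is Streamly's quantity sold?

106.875

Streamly's profit: π = (p_{Streamly} − 12)(147 − 3p_{Streamly} + 2p_{Vidio}).
∂π/∂p_{Streamly} = 183 − 6p_{Streamly} + 2p_{Vidio} = 0 ⇒ p_{Streamly} = 30.5 + (1/3)p_{Vidio}.
Similarly p_{Vidio} = 35.5 + (1/3)p_{Streamly}.
Solving the two reaction functions simultaneously: (1 − (1/3)(1/3))p_{Streamly} = 30.5 + (1/3)·35.5, so (8/9)p_{Streamly} = 127/3 and p_{Streamly} = 47.625.
Then p_{Vidio} = 35.5 + (1/3)·47.625 = 51.375.
q_{Streamly} = 147 − 3·47.625 + 2·51.375 = 106.875.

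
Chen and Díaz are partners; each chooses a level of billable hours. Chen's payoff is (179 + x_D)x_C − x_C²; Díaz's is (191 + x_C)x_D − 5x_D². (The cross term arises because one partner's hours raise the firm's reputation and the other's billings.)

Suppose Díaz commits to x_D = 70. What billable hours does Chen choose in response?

Expanding Chen's payoff: 179x_C + x_Dx_C − x_C².
∂π/∂x_C = 179 + x_D − 2x_C = 0, so x_C = 89.5 + 0.5x_D.
At x_D = 70: x_C = 89.5 + 0.5·70 = 124.5.

124.5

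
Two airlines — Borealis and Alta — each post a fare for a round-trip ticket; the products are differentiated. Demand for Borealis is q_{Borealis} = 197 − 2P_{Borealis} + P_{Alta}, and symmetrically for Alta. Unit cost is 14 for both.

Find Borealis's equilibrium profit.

Borealis's profit: π = (P_{Borealis} − 14)(197 − 2P_{Borealis} + P_{Alta}).
∂π/∂P_{Borealis} = 225 − 4P_{Borealis} + P_{Alta} = 0 ⇒ P_{Borealis} = 56.25 + 0.25P_{Alta}.
By symmetry P_{Alta} = P_{Borealis}; substituting into the reaction function, 0.75P_{Borealis} = 56.25 and P_{Borealis} = 75.
q_{Borealis} = 197 − 2·75 + 75 = 122.
Profit = (75 − 14)·122 = 7442.

7442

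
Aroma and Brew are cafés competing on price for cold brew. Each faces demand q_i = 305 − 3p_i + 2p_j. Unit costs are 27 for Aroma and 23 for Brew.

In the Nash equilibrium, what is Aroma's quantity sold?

206.25

Aroma's profit: π = (p_{Aroma} − 27)(305 − 3p_{Aroma} + 2p_{Brew}).
∂π/∂p_{Aroma} = 386 − 6p_{Aroma} + 2p_{Brew} = 0 ⇒ p_{Aroma} = 193/3 + (1/3)p_{Brew}.
Similarly p_{Brew} = 187/3 + (1/3)p_{Aroma}.
Solving the two reaction functions simultaneously: (1 − (1/3)(1/3))p_{Aroma} = 193/3 + (1/3)·(187/3), so (8/9)p_{Aroma} = 766/9 and p_{Aroma} = 95.75.
Then p_{Brew} = 187/3 + (1/3)·95.75 = 94.25.
q_{Aroma} = 305 − 3·95.75 + 2·94.25 = 206.25.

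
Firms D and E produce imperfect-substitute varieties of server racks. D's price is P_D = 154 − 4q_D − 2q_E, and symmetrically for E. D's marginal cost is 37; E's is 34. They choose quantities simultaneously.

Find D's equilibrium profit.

538.24

Firm D's profit: π = q_D(154 − 4q_D − 2q_E) − 37q_D.
∂π/∂q_D = 117 − 8q_D − 2q_E = 0 ⇒ q_D = 14.625 − 0.25q_E.
Similarly q_E = 15 − 0.25q_D.
Plugging q_E into D's best response: q_D = 14.625 − 0.25(15 − 0.25q_D) ⇒ 0.9375q_D = 10.875, so q_D = 11.6.
Then q_E = 15 − 0.25·11.6 = 12.1.
P_D = 154 − 4·11.6 − 2·12.1 = 83.4.
Profit = (83.4 − 37)·11.6 = 538.24.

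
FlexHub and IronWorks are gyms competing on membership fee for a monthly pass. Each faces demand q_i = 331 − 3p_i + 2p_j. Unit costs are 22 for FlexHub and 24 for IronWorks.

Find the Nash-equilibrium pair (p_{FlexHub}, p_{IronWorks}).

FlexHub's profit: π = (p_{FlexHub} − 22)(331 − 3p_{FlexHub} + 2p_{IronWorks}).
∂π/∂p_{FlexHub} = 397 − 6p_{FlexHub} + 2p_{IronWorks} = 0 ⇒ p_{FlexHub} = 397/6 + (1/3)p_{IronWorks}.
Similarly p_{IronWorks} = 403/6 + (1/3)p_{FlexHub}.
Substituting the second reaction function into the first: p_{FlexHub} = 397/6 + (1/3)(403/6 + (1/3)p_{FlexHub}), which gives (8/9)p_{FlexHub} = 797/9 ⇒ p_{FlexHub} = 99.625.
Then p_{IronWorks} = 403/6 + (1/3)·99.625 = 100.375.

99.625, 100.375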